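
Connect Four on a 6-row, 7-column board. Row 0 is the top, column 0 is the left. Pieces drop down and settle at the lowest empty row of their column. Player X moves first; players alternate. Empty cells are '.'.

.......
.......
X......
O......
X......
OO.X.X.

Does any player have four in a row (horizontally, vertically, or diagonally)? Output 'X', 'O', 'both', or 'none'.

none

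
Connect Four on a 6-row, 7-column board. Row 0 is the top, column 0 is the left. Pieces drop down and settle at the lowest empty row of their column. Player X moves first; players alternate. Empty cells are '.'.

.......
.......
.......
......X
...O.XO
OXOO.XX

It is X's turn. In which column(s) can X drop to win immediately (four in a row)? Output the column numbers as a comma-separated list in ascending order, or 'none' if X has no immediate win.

col 0: drop X → no win
col 1: drop X → no win
col 2: drop X → no win
col 3: drop X → no win
col 4: drop X → no win
col 5: drop X → no win
col 6: drop X → no win

Answer: none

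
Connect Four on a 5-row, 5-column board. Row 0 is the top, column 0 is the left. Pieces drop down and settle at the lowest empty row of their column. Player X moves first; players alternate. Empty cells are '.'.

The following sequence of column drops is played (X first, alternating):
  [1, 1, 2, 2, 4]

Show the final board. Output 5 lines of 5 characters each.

Move 1: X drops in col 1, lands at row 4
Move 2: O drops in col 1, lands at row 3
Move 3: X drops in col 2, lands at row 4
Move 4: O drops in col 2, lands at row 3
Move 5: X drops in col 4, lands at row 4

Answer: .....
.....
.....
.OO..
.XX.X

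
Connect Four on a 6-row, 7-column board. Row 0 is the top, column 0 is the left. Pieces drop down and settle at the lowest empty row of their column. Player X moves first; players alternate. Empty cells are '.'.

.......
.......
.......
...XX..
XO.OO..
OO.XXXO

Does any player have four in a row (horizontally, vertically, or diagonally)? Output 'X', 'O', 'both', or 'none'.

none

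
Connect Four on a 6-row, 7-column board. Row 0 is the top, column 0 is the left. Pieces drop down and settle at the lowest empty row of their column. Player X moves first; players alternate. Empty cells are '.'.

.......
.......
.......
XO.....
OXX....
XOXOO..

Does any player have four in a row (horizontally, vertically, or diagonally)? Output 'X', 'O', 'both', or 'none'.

none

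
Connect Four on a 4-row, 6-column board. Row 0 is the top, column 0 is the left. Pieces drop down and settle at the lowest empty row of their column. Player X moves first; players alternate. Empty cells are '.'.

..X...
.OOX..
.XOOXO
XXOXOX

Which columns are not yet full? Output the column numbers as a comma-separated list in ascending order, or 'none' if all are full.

Answer: 0,1,3,4,5

Derivation:
col 0: top cell = '.' → open
col 1: top cell = '.' → open
col 2: top cell = 'X' → FULL
col 3: top cell = '.' → open
col 4: top cell = '.' → open
col 5: top cell = '.' → open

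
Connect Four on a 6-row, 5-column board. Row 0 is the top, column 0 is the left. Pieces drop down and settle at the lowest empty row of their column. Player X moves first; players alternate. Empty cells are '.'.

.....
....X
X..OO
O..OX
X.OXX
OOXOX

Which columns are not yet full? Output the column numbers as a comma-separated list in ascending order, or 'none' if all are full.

col 0: top cell = '.' → open
col 1: top cell = '.' → open
col 2: top cell = '.' → open
col 3: top cell = '.' → open
col 4: top cell = '.' → open

Answer: 0,1,2,3,4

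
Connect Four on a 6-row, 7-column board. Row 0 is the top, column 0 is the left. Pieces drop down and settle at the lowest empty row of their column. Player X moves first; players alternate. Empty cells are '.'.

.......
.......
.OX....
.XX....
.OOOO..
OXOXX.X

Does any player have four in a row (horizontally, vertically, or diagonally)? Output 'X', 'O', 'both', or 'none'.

O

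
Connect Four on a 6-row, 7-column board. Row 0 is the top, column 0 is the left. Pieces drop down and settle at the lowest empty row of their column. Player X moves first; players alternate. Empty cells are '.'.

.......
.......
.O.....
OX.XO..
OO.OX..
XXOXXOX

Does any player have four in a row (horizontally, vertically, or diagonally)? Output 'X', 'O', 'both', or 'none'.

none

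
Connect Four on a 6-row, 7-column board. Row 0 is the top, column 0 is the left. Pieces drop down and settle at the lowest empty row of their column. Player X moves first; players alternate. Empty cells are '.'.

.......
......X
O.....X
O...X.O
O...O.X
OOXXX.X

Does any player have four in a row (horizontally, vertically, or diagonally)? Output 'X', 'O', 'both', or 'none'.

O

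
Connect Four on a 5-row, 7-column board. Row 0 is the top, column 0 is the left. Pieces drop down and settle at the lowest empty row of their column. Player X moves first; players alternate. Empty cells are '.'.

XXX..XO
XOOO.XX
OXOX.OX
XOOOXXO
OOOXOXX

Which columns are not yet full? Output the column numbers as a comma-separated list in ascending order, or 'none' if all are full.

Answer: 3,4

Derivation:
col 0: top cell = 'X' → FULL
col 1: top cell = 'X' → FULL
col 2: top cell = 'X' → FULL
col 3: top cell = '.' → open
col 4: top cell = '.' → open
col 5: top cell = 'X' → FULL
col 6: top cell = 'O' → FULL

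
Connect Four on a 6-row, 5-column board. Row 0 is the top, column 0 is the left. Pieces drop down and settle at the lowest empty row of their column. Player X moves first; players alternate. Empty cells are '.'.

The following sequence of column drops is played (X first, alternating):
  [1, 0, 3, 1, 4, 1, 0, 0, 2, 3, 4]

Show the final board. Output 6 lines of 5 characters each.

Answer: .....
.....
.....
OO...
XO.OX
OXXXX

Derivation:
Move 1: X drops in col 1, lands at row 5
Move 2: O drops in col 0, lands at row 5
Move 3: X drops in col 3, lands at row 5
Move 4: O drops in col 1, lands at row 4
Move 5: X drops in col 4, lands at row 5
Move 6: O drops in col 1, lands at row 3
Move 7: X drops in col 0, lands at row 4
Move 8: O drops in col 0, lands at row 3
Move 9: X drops in col 2, lands at row 5
Move 10: O drops in col 3, lands at row 4
Move 11: X drops in col 4, lands at row 4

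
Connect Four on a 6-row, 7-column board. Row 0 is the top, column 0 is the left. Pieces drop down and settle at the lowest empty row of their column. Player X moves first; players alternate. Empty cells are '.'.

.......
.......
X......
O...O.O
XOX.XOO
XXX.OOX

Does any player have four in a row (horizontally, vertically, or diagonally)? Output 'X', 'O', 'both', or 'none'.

none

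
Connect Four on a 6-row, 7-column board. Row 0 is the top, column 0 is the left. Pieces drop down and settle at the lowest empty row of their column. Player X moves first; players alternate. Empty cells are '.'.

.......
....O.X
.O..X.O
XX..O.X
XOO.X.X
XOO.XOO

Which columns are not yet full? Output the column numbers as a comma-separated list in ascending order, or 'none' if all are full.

Answer: 0,1,2,3,4,5,6

Derivation:
col 0: top cell = '.' → open
col 1: top cell = '.' → open
col 2: top cell = '.' → open
col 3: top cell = '.' → open
col 4: top cell = '.' → open
col 5: top cell = '.' → open
col 6: top cell = '.' → open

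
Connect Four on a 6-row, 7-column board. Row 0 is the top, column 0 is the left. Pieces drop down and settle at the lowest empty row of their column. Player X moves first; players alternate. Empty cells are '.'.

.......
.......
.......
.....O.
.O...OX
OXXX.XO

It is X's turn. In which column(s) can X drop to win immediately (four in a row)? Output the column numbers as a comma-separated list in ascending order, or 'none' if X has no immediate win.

Answer: 4

Derivation:
col 0: drop X → no win
col 1: drop X → no win
col 2: drop X → no win
col 3: drop X → no win
col 4: drop X → WIN!
col 5: drop X → no win
col 6: drop X → no win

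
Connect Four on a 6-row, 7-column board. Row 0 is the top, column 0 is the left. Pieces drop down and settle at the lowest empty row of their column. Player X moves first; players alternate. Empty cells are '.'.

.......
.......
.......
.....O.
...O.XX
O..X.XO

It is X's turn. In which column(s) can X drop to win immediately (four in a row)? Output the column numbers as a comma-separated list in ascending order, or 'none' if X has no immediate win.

col 0: drop X → no win
col 1: drop X → no win
col 2: drop X → no win
col 3: drop X → no win
col 4: drop X → no win
col 5: drop X → no win
col 6: drop X → no win

Answer: none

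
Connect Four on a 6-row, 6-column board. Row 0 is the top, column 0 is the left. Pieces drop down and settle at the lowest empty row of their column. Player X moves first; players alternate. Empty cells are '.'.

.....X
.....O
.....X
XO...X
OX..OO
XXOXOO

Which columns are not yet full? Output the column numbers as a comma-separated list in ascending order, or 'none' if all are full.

Answer: 0,1,2,3,4

Derivation:
col 0: top cell = '.' → open
col 1: top cell = '.' → open
col 2: top cell = '.' → open
col 3: top cell = '.' → open
col 4: top cell = '.' → open
col 5: top cell = 'X' → FULL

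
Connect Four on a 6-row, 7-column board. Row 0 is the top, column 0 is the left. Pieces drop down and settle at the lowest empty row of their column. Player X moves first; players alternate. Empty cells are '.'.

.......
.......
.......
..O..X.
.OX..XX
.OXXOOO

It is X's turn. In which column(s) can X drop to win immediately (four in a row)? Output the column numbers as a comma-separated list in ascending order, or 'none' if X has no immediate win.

col 0: drop X → no win
col 1: drop X → no win
col 2: drop X → no win
col 3: drop X → no win
col 4: drop X → no win
col 5: drop X → no win
col 6: drop X → no win

Answer: none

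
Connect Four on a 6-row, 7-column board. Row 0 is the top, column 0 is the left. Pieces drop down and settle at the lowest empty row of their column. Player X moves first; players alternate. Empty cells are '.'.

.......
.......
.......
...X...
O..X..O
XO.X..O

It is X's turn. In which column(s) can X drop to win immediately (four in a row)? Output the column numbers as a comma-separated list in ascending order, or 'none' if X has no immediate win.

Answer: 3

Derivation:
col 0: drop X → no win
col 1: drop X → no win
col 2: drop X → no win
col 3: drop X → WIN!
col 4: drop X → no win
col 5: drop X → no win
col 6: drop X → no win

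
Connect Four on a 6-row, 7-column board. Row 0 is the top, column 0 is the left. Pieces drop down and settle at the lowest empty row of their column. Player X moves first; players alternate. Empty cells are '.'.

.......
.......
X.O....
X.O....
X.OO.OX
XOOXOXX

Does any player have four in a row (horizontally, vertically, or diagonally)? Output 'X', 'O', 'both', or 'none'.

both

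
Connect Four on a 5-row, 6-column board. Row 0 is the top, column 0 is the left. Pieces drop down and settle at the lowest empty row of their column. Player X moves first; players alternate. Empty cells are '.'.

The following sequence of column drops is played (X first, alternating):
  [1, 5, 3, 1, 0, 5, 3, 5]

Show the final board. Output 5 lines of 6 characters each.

Move 1: X drops in col 1, lands at row 4
Move 2: O drops in col 5, lands at row 4
Move 3: X drops in col 3, lands at row 4
Move 4: O drops in col 1, lands at row 3
Move 5: X drops in col 0, lands at row 4
Move 6: O drops in col 5, lands at row 3
Move 7: X drops in col 3, lands at row 3
Move 8: O drops in col 5, lands at row 2

Answer: ......
......
.....O
.O.X.O
XX.X.O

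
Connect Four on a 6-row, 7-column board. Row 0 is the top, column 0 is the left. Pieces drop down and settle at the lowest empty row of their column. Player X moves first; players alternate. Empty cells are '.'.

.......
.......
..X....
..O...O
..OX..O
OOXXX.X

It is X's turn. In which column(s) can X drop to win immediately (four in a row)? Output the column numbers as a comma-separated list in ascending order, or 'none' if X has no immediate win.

col 0: drop X → no win
col 1: drop X → no win
col 2: drop X → no win
col 3: drop X → no win
col 4: drop X → no win
col 5: drop X → WIN!
col 6: drop X → no win

Answer: 5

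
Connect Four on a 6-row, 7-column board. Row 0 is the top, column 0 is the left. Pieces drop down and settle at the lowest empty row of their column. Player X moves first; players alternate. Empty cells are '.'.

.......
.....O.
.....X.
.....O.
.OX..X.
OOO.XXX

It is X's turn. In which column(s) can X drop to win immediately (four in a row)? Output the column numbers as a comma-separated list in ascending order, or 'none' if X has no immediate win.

col 0: drop X → no win
col 1: drop X → no win
col 2: drop X → no win
col 3: drop X → WIN!
col 4: drop X → no win
col 5: drop X → no win
col 6: drop X → no win

Answer: 3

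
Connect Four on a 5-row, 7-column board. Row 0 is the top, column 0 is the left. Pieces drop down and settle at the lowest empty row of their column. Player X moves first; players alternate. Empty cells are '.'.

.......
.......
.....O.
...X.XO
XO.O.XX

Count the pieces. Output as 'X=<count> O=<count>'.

X=5 O=4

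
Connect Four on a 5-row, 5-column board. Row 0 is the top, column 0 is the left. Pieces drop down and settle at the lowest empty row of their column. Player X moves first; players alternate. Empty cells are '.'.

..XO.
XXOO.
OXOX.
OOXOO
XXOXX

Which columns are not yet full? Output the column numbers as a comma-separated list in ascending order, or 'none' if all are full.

col 0: top cell = '.' → open
col 1: top cell = '.' → open
col 2: top cell = 'X' → FULL
col 3: top cell = 'O' → FULL
col 4: top cell = '.' → open

Answer: 0,1,4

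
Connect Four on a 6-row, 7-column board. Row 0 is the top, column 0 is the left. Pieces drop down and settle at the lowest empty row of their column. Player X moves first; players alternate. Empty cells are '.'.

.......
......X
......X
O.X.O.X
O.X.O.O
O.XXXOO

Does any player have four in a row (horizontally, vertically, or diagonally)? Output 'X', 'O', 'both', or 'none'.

none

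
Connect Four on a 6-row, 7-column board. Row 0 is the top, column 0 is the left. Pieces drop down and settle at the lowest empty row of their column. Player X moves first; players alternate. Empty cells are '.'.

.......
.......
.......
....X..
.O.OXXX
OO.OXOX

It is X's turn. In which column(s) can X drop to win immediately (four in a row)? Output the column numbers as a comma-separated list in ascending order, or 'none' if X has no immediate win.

col 0: drop X → no win
col 1: drop X → no win
col 2: drop X → no win
col 3: drop X → no win
col 4: drop X → WIN!
col 5: drop X → no win
col 6: drop X → no win

Answer: 4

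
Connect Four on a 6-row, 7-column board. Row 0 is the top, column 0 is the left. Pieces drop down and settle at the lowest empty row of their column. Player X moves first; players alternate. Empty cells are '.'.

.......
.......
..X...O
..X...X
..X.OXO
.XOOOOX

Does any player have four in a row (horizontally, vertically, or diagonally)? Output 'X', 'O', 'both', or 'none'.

O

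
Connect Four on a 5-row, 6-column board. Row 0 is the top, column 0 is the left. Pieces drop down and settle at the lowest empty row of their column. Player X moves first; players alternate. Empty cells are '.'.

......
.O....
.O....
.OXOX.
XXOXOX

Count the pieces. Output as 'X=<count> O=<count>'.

X=6 O=6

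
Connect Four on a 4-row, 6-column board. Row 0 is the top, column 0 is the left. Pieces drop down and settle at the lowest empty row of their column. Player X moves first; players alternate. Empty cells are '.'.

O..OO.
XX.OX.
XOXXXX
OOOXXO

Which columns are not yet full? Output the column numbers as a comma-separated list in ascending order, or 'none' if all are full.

col 0: top cell = 'O' → FULL
col 1: top cell = '.' → open
col 2: top cell = '.' → open
col 3: top cell = 'O' → FULL
col 4: top cell = 'O' → FULL
col 5: top cell = '.' → open

Answer: 1,2,5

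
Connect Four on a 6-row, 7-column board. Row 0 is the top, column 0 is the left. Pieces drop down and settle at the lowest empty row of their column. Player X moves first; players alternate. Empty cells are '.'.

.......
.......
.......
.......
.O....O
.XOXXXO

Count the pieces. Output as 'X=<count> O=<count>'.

X=4 O=4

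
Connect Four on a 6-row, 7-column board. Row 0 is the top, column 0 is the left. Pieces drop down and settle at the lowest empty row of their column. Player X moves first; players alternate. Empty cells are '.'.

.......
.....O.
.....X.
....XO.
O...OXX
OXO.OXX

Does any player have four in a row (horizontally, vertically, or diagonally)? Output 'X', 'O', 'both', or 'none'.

none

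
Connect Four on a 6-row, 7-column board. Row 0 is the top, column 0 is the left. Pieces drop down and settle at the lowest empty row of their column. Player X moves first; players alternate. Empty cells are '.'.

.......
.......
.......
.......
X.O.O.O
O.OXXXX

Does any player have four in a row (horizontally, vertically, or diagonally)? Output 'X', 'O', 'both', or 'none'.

X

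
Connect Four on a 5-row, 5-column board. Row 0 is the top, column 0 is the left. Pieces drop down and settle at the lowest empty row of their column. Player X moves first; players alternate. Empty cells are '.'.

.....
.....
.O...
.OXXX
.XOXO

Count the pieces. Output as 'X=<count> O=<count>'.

X=5 O=4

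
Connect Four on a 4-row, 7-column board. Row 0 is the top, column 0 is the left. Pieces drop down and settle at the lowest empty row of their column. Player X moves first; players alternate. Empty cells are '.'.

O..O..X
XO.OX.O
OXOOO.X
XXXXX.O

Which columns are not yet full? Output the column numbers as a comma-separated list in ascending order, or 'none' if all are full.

Answer: 1,2,4,5

Derivation:
col 0: top cell = 'O' → FULL
col 1: top cell = '.' → open
col 2: top cell = '.' → open
col 3: top cell = 'O' → FULL
col 4: top cell = '.' → open
col 5: top cell = '.' → open
col 6: top cell = 'X' → FULL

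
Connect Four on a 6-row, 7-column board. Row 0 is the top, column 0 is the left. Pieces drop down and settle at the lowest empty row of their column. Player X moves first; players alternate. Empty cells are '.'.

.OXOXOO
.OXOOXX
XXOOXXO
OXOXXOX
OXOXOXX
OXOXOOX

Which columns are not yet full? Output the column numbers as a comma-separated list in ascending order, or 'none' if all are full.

Answer: 0

Derivation:
col 0: top cell = '.' → open
col 1: top cell = 'O' → FULL
col 2: top cell = 'X' → FULL
col 3: top cell = 'O' → FULL
col 4: top cell = 'X' → FULL
col 5: top cell = 'O' → FULL
col 6: top cell = 'O' → FULL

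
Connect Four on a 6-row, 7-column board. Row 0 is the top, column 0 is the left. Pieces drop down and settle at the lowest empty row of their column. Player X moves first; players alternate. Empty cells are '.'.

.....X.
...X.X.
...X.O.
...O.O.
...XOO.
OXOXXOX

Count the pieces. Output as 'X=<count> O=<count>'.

X=9 O=8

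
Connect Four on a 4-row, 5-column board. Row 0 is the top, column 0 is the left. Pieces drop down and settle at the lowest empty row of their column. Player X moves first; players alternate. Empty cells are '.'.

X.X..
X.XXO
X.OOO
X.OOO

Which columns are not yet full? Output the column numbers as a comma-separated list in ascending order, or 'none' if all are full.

col 0: top cell = 'X' → FULL
col 1: top cell = '.' → open
col 2: top cell = 'X' → FULL
col 3: top cell = '.' → open
col 4: top cell = '.' → open

Answer: 1,3,4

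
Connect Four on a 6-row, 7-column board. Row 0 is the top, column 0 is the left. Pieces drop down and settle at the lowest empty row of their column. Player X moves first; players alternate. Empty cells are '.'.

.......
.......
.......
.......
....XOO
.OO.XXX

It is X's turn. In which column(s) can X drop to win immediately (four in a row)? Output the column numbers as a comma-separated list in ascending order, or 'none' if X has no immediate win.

col 0: drop X → no win
col 1: drop X → no win
col 2: drop X → no win
col 3: drop X → WIN!
col 4: drop X → no win
col 5: drop X → no win
col 6: drop X → no win

Answer: 3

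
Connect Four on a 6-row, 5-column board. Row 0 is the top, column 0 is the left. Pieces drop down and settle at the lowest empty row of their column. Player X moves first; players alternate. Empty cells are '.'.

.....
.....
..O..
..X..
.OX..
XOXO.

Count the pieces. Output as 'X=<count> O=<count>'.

X=4 O=4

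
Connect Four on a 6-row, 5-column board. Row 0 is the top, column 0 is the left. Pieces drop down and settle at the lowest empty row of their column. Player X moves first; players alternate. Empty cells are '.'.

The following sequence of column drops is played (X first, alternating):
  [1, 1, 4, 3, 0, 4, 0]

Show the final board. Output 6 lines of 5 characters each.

Answer: .....
.....
.....
.....
XO..O
XX.OX

Derivation:
Move 1: X drops in col 1, lands at row 5
Move 2: O drops in col 1, lands at row 4
Move 3: X drops in col 4, lands at row 5
Move 4: O drops in col 3, lands at row 5
Move 5: X drops in col 0, lands at row 5
Move 6: O drops in col 4, lands at row 4
Move 7: X drops in col 0, lands at row 4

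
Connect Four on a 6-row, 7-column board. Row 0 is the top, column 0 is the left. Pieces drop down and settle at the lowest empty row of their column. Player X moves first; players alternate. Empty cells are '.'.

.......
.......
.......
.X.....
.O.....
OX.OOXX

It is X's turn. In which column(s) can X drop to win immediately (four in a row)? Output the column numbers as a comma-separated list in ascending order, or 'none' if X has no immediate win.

Answer: none

Derivation:
col 0: drop X → no win
col 1: drop X → no win
col 2: drop X → no win
col 3: drop X → no win
col 4: drop X → no win
col 5: drop X → no win
col 6: drop X → no win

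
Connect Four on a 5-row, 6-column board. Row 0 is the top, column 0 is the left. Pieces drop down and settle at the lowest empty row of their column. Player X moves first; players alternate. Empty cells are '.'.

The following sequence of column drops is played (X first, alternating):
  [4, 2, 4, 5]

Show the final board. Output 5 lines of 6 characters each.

Move 1: X drops in col 4, lands at row 4
Move 2: O drops in col 2, lands at row 4
Move 3: X drops in col 4, lands at row 3
Move 4: O drops in col 5, lands at row 4

Answer: ......
......
......
....X.
..O.XO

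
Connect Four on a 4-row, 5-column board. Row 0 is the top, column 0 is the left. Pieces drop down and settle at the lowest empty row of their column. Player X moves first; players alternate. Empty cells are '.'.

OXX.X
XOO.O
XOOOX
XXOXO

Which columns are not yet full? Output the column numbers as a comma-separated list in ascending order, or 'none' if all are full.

Answer: 3

Derivation:
col 0: top cell = 'O' → FULL
col 1: top cell = 'X' → FULL
col 2: top cell = 'X' → FULL
col 3: top cell = '.' → open
col 4: top cell = 'X' → FULL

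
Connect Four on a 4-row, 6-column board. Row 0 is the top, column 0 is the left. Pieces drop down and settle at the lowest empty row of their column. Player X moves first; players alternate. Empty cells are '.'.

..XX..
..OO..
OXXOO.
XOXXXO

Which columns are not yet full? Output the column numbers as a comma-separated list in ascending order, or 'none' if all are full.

Answer: 0,1,4,5

Derivation:
col 0: top cell = '.' → open
col 1: top cell = '.' → open
col 2: top cell = 'X' → FULL
col 3: top cell = 'X' → FULL
col 4: top cell = '.' → open
col 5: top cell = '.' → open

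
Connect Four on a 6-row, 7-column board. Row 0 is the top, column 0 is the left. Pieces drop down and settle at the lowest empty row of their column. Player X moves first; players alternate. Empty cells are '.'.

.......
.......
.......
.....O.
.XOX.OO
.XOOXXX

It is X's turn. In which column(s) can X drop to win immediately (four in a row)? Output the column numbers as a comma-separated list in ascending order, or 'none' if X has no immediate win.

Answer: none

Derivation:
col 0: drop X → no win
col 1: drop X → no win
col 2: drop X → no win
col 3: drop X → no win
col 4: drop X → no win
col 5: drop X → no win
col 6: drop X → no win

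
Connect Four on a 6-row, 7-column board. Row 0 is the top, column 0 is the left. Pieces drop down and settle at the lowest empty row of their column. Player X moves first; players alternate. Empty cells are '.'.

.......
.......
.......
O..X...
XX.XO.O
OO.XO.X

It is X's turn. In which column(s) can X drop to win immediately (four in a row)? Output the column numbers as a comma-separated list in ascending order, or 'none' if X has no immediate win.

col 0: drop X → no win
col 1: drop X → no win
col 2: drop X → no win
col 3: drop X → WIN!
col 4: drop X → no win
col 5: drop X → no win
col 6: drop X → no win

Answer: 3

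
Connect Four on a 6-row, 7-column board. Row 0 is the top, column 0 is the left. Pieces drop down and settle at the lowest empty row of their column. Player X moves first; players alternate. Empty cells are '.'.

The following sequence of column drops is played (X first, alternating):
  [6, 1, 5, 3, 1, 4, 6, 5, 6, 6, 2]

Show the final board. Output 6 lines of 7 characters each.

Move 1: X drops in col 6, lands at row 5
Move 2: O drops in col 1, lands at row 5
Move 3: X drops in col 5, lands at row 5
Move 4: O drops in col 3, lands at row 5
Move 5: X drops in col 1, lands at row 4
Move 6: O drops in col 4, lands at row 5
Move 7: X drops in col 6, lands at row 4
Move 8: O drops in col 5, lands at row 4
Move 9: X drops in col 6, lands at row 3
Move 10: O drops in col 6, lands at row 2
Move 11: X drops in col 2, lands at row 5

Answer: .......
.......
......O
......X
.X...OX
.OXOOXX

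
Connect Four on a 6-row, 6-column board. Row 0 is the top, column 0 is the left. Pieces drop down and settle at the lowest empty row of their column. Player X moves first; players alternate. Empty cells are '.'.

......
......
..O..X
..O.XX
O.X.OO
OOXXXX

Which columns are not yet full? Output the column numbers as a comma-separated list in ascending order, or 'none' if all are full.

col 0: top cell = '.' → open
col 1: top cell = '.' → open
col 2: top cell = '.' → open
col 3: top cell = '.' → open
col 4: top cell = '.' → open
col 5: top cell = '.' → open

Answer: 0,1,2,3,4,5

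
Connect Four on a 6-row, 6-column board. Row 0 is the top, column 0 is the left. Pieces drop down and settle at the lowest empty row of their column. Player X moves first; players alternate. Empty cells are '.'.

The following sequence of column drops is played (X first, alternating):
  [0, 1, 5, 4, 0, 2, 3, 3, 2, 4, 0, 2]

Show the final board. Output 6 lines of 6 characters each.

Move 1: X drops in col 0, lands at row 5
Move 2: O drops in col 1, lands at row 5
Move 3: X drops in col 5, lands at row 5
Move 4: O drops in col 4, lands at row 5
Move 5: X drops in col 0, lands at row 4
Move 6: O drops in col 2, lands at row 5
Move 7: X drops in col 3, lands at row 5
Move 8: O drops in col 3, lands at row 4
Move 9: X drops in col 2, lands at row 4
Move 10: O drops in col 4, lands at row 4
Move 11: X drops in col 0, lands at row 3
Move 12: O drops in col 2, lands at row 3

Answer: ......
......
......
X.O...
X.XOO.
XOOXOX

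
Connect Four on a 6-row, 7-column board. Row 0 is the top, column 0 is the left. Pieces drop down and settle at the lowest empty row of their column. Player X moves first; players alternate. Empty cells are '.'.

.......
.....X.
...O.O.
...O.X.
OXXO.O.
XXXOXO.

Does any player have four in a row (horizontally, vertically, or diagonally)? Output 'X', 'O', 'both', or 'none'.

O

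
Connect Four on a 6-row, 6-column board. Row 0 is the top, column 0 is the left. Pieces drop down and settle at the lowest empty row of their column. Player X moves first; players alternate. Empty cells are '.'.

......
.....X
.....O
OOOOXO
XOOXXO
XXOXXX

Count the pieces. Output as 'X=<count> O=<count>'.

X=10 O=10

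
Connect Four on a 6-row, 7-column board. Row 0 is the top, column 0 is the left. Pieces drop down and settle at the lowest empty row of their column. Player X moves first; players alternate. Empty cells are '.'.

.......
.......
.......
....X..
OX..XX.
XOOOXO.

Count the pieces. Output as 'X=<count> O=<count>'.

X=6 O=5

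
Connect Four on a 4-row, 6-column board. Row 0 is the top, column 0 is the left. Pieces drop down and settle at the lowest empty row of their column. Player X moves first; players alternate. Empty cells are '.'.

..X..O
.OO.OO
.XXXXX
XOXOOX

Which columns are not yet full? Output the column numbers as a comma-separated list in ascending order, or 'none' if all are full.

col 0: top cell = '.' → open
col 1: top cell = '.' → open
col 2: top cell = 'X' → FULL
col 3: top cell = '.' → open
col 4: top cell = '.' → open
col 5: top cell = 'O' → FULL

Answer: 0,1,3,4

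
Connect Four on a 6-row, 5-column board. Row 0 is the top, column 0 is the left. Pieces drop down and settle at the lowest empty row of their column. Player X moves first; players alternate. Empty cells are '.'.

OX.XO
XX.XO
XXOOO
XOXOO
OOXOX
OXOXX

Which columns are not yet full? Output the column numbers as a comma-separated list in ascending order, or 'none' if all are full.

Answer: 2

Derivation:
col 0: top cell = 'O' → FULL
col 1: top cell = 'X' → FULL
col 2: top cell = '.' → open
col 3: top cell = 'X' → FULL
col 4: top cell = 'O' → FULL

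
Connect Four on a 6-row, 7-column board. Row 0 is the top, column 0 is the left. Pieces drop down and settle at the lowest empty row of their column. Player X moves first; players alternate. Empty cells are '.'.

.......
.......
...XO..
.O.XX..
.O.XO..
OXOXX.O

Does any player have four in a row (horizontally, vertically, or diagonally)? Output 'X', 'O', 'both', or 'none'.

X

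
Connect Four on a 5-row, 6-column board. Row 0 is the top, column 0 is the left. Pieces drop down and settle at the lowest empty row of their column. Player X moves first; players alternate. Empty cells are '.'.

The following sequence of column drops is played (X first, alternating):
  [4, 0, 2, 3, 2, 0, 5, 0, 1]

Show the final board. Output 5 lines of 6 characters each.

Answer: ......
......
O.....
O.X...
OXXOXX

Derivation:
Move 1: X drops in col 4, lands at row 4
Move 2: O drops in col 0, lands at row 4
Move 3: X drops in col 2, lands at row 4
Move 4: O drops in col 3, lands at row 4
Move 5: X drops in col 2, lands at row 3
Move 6: O drops in col 0, lands at row 3
Move 7: X drops in col 5, lands at row 4
Move 8: O drops in col 0, lands at row 2
Move 9: X drops in col 1, lands at row 4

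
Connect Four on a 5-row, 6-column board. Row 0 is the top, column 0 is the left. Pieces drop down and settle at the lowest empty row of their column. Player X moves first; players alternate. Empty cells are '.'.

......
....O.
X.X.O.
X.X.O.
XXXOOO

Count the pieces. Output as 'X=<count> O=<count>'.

X=7 O=6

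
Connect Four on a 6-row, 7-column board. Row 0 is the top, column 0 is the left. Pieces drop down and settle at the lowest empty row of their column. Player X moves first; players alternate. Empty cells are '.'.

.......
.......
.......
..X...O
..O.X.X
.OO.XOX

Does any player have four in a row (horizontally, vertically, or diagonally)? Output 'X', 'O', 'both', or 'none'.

none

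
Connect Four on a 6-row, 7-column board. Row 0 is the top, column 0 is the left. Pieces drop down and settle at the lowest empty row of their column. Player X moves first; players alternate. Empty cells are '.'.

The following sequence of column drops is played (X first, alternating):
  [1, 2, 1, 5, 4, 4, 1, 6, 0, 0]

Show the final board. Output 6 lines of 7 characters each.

Answer: .......
.......
.......
.X.....
OX..O..
XXO.XOO

Derivation:
Move 1: X drops in col 1, lands at row 5
Move 2: O drops in col 2, lands at row 5
Move 3: X drops in col 1, lands at row 4
Move 4: O drops in col 5, lands at row 5
Move 5: X drops in col 4, lands at row 5
Move 6: O drops in col 4, lands at row 4
Move 7: X drops in col 1, lands at row 3
Move 8: O drops in col 6, lands at row 5
Move 9: X drops in col 0, lands at row 5
Move 10: O drops in col 0, lands at row 4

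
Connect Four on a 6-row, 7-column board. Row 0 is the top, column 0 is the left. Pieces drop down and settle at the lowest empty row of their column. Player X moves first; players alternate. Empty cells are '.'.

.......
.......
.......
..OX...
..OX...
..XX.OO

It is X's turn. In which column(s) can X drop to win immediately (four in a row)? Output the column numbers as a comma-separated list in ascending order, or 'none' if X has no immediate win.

col 0: drop X → no win
col 1: drop X → no win
col 2: drop X → no win
col 3: drop X → WIN!
col 4: drop X → no win
col 5: drop X → no win
col 6: drop X → no win

Answer: 3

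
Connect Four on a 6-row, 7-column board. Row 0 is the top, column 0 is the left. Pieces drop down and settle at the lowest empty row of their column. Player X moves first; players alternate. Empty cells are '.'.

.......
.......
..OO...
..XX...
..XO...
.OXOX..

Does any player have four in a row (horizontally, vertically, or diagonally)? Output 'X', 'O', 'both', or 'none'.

none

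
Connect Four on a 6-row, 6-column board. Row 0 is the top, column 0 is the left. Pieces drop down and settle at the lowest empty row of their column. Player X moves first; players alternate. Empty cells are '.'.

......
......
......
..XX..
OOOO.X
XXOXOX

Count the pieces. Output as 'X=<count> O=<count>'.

X=7 O=6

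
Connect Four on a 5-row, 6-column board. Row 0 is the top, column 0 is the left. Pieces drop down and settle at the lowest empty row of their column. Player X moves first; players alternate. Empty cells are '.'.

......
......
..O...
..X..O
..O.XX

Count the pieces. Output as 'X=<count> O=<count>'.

X=3 O=3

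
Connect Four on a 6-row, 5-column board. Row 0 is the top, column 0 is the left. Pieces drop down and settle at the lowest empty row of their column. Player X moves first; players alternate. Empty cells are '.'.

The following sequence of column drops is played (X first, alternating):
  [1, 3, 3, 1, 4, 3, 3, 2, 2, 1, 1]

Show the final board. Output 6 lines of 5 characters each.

Move 1: X drops in col 1, lands at row 5
Move 2: O drops in col 3, lands at row 5
Move 3: X drops in col 3, lands at row 4
Move 4: O drops in col 1, lands at row 4
Move 5: X drops in col 4, lands at row 5
Move 6: O drops in col 3, lands at row 3
Move 7: X drops in col 3, lands at row 2
Move 8: O drops in col 2, lands at row 5
Move 9: X drops in col 2, lands at row 4
Move 10: O drops in col 1, lands at row 3
Move 11: X drops in col 1, lands at row 2

Answer: .....
.....
.X.X.
.O.O.
.OXX.
.XOOX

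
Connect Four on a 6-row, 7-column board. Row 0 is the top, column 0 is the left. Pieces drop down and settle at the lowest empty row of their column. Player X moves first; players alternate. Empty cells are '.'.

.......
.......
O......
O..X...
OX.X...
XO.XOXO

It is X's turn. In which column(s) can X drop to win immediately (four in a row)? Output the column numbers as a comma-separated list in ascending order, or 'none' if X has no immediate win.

Answer: 3

Derivation:
col 0: drop X → no win
col 1: drop X → no win
col 2: drop X → no win
col 3: drop X → WIN!
col 4: drop X → no win
col 5: drop X → no win
col 6: drop X → no win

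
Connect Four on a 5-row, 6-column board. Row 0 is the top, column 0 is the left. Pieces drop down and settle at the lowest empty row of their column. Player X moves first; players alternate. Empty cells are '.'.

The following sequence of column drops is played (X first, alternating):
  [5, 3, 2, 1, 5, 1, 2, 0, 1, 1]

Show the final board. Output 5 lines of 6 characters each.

Move 1: X drops in col 5, lands at row 4
Move 2: O drops in col 3, lands at row 4
Move 3: X drops in col 2, lands at row 4
Move 4: O drops in col 1, lands at row 4
Move 5: X drops in col 5, lands at row 3
Move 6: O drops in col 1, lands at row 3
Move 7: X drops in col 2, lands at row 3
Move 8: O drops in col 0, lands at row 4
Move 9: X drops in col 1, lands at row 2
Move 10: O drops in col 1, lands at row 1

Answer: ......
.O....
.X....
.OX..X
OOXO.X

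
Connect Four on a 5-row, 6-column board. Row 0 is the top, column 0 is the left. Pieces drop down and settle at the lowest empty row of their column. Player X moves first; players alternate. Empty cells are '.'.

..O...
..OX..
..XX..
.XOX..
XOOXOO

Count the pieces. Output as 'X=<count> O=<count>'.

X=7 O=7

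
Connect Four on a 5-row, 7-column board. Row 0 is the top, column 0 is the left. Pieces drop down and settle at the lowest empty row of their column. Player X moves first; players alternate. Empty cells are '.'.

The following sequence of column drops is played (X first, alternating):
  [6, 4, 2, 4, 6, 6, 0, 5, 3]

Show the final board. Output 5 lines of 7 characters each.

Answer: .......
.......
......O
....O.X
X.XXOOX

Derivation:
Move 1: X drops in col 6, lands at row 4
Move 2: O drops in col 4, lands at row 4
Move 3: X drops in col 2, lands at row 4
Move 4: O drops in col 4, lands at row 3
Move 5: X drops in col 6, lands at row 3
Move 6: O drops in col 6, lands at row 2
Move 7: X drops in col 0, lands at row 4
Move 8: O drops in col 5, lands at row 4
Move 9: X drops in col 3, lands at row 4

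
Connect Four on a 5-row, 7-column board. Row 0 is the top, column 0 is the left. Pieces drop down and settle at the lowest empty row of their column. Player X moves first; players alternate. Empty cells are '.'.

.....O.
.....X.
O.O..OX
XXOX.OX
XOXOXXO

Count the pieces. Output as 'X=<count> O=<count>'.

X=10 O=9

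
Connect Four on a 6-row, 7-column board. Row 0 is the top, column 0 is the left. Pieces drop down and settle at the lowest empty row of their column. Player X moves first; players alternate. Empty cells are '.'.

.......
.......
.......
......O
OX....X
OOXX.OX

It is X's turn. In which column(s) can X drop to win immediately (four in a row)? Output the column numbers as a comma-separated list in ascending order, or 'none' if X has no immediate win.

col 0: drop X → no win
col 1: drop X → no win
col 2: drop X → no win
col 3: drop X → no win
col 4: drop X → no win
col 5: drop X → no win
col 6: drop X → no win

Answer: none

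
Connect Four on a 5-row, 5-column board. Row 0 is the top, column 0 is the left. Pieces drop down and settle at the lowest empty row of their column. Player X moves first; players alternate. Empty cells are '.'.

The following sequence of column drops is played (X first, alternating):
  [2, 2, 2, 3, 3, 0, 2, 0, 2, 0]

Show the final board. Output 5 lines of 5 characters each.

Move 1: X drops in col 2, lands at row 4
Move 2: O drops in col 2, lands at row 3
Move 3: X drops in col 2, lands at row 2
Move 4: O drops in col 3, lands at row 4
Move 5: X drops in col 3, lands at row 3
Move 6: O drops in col 0, lands at row 4
Move 7: X drops in col 2, lands at row 1
Move 8: O drops in col 0, lands at row 3
Move 9: X drops in col 2, lands at row 0
Move 10: O drops in col 0, lands at row 2

Answer: ..X..
..X..
O.X..
O.OX.
O.XO.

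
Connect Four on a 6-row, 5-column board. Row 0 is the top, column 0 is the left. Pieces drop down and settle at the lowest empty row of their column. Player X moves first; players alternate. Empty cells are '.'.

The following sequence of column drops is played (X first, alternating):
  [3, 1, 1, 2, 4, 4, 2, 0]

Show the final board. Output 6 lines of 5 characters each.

Answer: .....
.....
.....
.....
.XX.O
OOOXX

Derivation:
Move 1: X drops in col 3, lands at row 5
Move 2: O drops in col 1, lands at row 5
Move 3: X drops in col 1, lands at row 4
Move 4: O drops in col 2, lands at row 5
Move 5: X drops in col 4, lands at row 5
Move 6: O drops in col 4, lands at row 4
Move 7: X drops in col 2, lands at row 4
Move 8: O drops in col 0, lands at row 5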